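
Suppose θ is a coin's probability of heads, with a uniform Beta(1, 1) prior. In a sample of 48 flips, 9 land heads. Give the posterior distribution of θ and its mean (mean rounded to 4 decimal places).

Observing 9 successes and 39 failures updates Beta(1, 1) by adding the success and failure counts to the two shape parameters: α = 1+9 = 10, β = 1+39 = 40.
Posterior mean = α/(α+β) = 10/50 = 0.2000.

Posterior: Beta(10, 40); mean ≈ 0.2000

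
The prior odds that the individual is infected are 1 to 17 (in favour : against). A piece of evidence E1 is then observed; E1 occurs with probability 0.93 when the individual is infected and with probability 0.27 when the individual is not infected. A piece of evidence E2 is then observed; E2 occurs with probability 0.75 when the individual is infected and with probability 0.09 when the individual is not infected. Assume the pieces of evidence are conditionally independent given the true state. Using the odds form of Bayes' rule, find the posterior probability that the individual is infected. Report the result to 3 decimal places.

Posterior probability ≈ 0.628

Prior odds = 1/17 = 0.058824.
Likelihood ratio for E1 = 0.93/0.27 = 3.4444.
Likelihood ratio for E2 = 0.75/0.09 = 8.3333.
Posterior odds = prior odds × LR₁ × LR₂ = 1.6885.
Posterior probability = odds/(1+odds) = 1.6885/2.6885 = 0.628.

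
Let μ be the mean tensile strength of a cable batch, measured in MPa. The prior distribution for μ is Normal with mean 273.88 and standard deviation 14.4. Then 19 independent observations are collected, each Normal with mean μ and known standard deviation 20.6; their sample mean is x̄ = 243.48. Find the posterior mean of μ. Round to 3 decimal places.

Posterior mean ≈ 246.436

Prior precision 1/τ₀² = 1/14.4² = 0.00482253; data precision n/σ² = 19/20.6² = 0.0447733.
Posterior precision = 0.00482253 + 0.0447733 = 0.0495958.
Posterior mean = (0.00482253·273.88 + 0.0447733·243.48) / 0.0495958 = 246.436.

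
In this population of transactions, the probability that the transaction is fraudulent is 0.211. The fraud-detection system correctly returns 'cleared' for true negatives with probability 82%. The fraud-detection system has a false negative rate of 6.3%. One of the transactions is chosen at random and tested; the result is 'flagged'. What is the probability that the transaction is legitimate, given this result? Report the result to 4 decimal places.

P(¬H | E) ≈ 0.4180

Let H be the event that the transaction is fraudulent. P(H) = 0.211, so P(¬H) = 0.789. With E the 'flagged' result, P(E|H) = 0.937 and P(E|¬H) = 0.18.
P(E) = 0.937·0.211 + 0.18·0.789 = 0.19771 + 0.14202 = 0.33973.
By Bayes' theorem, P(H|E) = 0.19771 / 0.33973 = 0.5820. Hence P(¬H|E) = 1 − 0.5820 = 0.4180.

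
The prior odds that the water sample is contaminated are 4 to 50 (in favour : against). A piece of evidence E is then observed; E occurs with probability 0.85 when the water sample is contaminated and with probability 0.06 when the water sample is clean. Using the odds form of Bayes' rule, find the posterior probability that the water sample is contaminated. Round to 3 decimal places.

Posterior probability ≈ 0.531

Prior odds = 4/50 = 0.080000. In log-odds, ln(0.080000) = -2.5257.
Add log likelihood ratio: ln(14.167) = 2.6509.
Posterior log-odds = 0.12516, so posterior odds = exp(0.12516) = 1.1333. Converting, P(H|E) = 1.1333/2.1333 = 0.531.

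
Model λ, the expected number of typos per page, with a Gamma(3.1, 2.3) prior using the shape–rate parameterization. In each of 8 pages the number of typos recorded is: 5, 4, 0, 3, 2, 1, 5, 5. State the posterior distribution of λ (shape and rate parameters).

Posterior: Gamma(shape=28.1, rate=10.3)

The Poisson likelihood adds the total count to the shape and the number of exposure periods to the rate. Here ∑xᵢ = 25 and n = 8, so shape 3.1→28.1 and rate 2.3→10.3.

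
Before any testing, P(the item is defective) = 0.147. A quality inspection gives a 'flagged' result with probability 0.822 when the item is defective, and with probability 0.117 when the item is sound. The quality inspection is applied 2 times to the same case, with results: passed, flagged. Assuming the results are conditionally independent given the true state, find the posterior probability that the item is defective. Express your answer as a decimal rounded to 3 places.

With H the event that the item is defective, the joint likelihood of the observed sequence is P(data|H) = 0.178·0.822 = 0.14632 and P(data|¬H) = 0.883·0.117 = 0.10331.
Bayes: P(H|data) = 0.147·0.14632 / (0.147·0.14632 + 0.853·0.10331) = 0.021508/0.10963 = 0.1962.

Posterior P(H) ≈ 0.196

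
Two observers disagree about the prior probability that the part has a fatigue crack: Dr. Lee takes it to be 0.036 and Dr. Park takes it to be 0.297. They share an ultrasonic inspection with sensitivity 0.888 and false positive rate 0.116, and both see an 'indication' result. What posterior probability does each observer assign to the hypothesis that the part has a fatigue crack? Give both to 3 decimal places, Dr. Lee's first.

Dr. Lee: 0.222; Dr. Park: 0.764

P('+'|H) = 0.888, P('+'|¬H) = 0.116.
Dr. Lee: numerator 0.888·0.036 = 0.031968; evidence = 0.031968+0.116·0.964 = 0.14379; posterior = 0.222.
Dr. Park: numerator 0.888·0.297 = 0.26374; evidence = 0.26374+0.116·0.703 = 0.34528; posterior = 0.764.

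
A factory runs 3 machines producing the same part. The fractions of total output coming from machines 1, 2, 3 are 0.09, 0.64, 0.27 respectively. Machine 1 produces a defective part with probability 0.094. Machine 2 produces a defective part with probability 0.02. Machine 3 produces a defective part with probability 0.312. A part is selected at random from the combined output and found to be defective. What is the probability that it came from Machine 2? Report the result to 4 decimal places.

Posterior probability ≈ 0.1213

Tabulate prior·likelihood by source: [1] prior 0.09, lik 0.094, product 0.008460; [2] prior 0.64, lik 0.02, product 0.01280; [3] prior 0.27, lik 0.312, product 0.08424.
Normalizing constant = 0.10550; the posterior for Machine 2 is its product over the sum, 0.01280/0.10550 = 0.1213.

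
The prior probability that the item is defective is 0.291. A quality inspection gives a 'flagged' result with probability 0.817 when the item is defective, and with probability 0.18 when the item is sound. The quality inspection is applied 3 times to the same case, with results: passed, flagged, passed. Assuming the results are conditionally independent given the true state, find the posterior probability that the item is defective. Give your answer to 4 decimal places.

Posterior P(H) ≈ 0.0849

Let H be the event that the item is defective; start with P(H) = 0.291. P('flagged'|H) = 0.817, P('flagged'|¬H) = 0.18.
Update on result 1 ('passed'): P(H) ← 0.183·0.2910 / (0.183·0.2910 + 0.82·0.7090) = 0.053253/0.63463 = 0.0839.
Update on result 2 ('flagged'): P(H) ← 0.817·0.0839 / (0.817·0.0839 + 0.18·0.9161) = 0.068556/0.23345 = 0.2937.
Update on result 3 ('passed'): P(H) ← 0.183·0.2937 / (0.183·0.2937 + 0.82·0.7063) = 0.053740/0.63294 = 0.0849.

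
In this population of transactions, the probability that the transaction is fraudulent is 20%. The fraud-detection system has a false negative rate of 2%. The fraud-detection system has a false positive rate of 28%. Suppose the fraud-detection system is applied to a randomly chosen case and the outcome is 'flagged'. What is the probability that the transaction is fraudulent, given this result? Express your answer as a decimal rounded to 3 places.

P(H | E) ≈ 0.467

Let H be the event that the transaction is fraudulent. P(H) = 0.2, so P(¬H) = 0.8. With E the 'flagged' result, P(E|H) = 0.98 and P(E|¬H) = 0.28.
P(E) = 0.98·0.2 + 0.28·0.8 = 0.19600 + 0.22400 = 0.42000.
By Bayes' theorem, P(H|E) = 0.19600 / 0.42000 = 0.467.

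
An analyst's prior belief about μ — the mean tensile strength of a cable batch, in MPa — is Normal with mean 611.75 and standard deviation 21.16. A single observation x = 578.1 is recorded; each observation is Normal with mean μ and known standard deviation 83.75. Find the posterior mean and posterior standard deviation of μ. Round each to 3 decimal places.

Posterior mean ≈ 609.731; posterior SD ≈ 20.515

Prior precision 1/τ₀² = 1/21.16² = 0.00223341; data precision n/σ² = 1/83.75² = 0.00014257.
Posterior precision = 0.00223341 + 0.00014257 = 0.00237598, giving posterior SD = 1/√0.00237598 = 20.515.
Posterior mean = (0.00223341·611.75 + 0.00014257·578.1) / 0.00237598 = 609.731.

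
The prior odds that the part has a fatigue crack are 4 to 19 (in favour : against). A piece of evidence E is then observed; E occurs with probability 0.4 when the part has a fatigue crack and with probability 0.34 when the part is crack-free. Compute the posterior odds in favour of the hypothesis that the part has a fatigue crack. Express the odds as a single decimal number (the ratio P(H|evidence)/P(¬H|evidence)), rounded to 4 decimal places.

Posterior odds ≈ 0.2477

Prior odds = 4/19 = 0.21053. In log-odds, ln(0.21053) = -1.5581.
Add log likelihood ratio: ln(1.1765) = 0.16252.
Posterior log-odds = -1.3956, so posterior odds = exp(-1.3956) = 0.24768.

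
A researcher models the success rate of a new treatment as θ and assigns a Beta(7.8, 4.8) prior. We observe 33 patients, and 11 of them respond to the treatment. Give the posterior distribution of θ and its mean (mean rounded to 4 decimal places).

Observing 11 successes and 22 failures updates Beta(7.8, 4.8) by adding the success and failure counts to the two shape parameters: α = 7.8+11 = 18.8, β = 4.8+22 = 26.8.
E[θ | data] = 18.8/(18.8+26.8) = 0.4123.

Posterior: Beta(18.8, 26.8); mean ≈ 0.4123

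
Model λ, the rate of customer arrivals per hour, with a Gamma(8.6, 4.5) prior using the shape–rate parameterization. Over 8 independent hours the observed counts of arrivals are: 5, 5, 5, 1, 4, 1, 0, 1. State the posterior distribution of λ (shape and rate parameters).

The Poisson likelihood adds the total count to the shape and the number of exposure periods to the rate. Here ∑xᵢ = 22 and n = 8, so shape 8.6→30.6 and rate 4.5→12.5.

Posterior: Gamma(shape=30.6, rate=12.5)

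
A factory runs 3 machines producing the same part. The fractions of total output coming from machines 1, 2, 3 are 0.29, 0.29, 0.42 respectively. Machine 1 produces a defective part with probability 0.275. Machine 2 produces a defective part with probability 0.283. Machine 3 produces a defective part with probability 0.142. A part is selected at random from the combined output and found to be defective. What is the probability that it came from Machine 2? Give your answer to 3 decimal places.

Posterior probability ≈ 0.371

P(defective|M1) = 0.275; P(defective|M2) = 0.283; P(defective|M3) = 0.142.
Prior × likelihood for each source: 0.29·0.275=0.07975, 0.29·0.283=0.08207, 0.42·0.142=0.05964. Summing gives P(defective) = 0.22146.
P(Machine 2 | defective) = 0.08207 / 0.22146 = 0.371.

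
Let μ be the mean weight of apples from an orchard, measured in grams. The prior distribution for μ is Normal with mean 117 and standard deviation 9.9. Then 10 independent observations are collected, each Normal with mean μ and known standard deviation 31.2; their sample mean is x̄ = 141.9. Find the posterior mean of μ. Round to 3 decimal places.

With known σ, the Normal prior is conjugate. Weight on the data is w = (n/σ²)/(n/σ² + 1/τ₀²) = 0.0102728/(0.0102728+0.0102030) = 0.50170.
Posterior mean = w·x̄ + (1−w)·μ₀ = 0.50170·141.9 + 0.49830·117 = 129.492.

Posterior mean ≈ 129.492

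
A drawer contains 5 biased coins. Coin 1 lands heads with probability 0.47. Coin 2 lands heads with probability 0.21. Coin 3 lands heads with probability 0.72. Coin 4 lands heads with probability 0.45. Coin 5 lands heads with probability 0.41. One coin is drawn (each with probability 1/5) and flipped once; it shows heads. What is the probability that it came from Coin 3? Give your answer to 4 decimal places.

Tabulate prior·likelihood by source: [1] prior 0.2, lik 0.47, product 0.09400; [2] prior 0.2, lik 0.21, product 0.04200; [3] prior 0.2, lik 0.72, product 0.1440; [4] prior 0.2, lik 0.45, product 0.09000; [5] prior 0.2, lik 0.41, product 0.08200.
Normalizing constant = 0.45200; the posterior for Coin 3 is its product over the sum, 0.1440/0.45200 = 0.3186.

Posterior probability ≈ 0.3186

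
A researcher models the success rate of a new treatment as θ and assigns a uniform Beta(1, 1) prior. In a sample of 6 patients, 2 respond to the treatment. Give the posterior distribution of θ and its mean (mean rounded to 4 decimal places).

Posterior: Beta(3, 5); mean ≈ 0.3750

Observing 2 successes and 4 failures updates Beta(1, 1) by adding the success and failure counts to the two shape parameters: α = 1+2 = 3, β = 1+4 = 5.
Posterior mean = α/(α+β) = 3/8 = 0.3750.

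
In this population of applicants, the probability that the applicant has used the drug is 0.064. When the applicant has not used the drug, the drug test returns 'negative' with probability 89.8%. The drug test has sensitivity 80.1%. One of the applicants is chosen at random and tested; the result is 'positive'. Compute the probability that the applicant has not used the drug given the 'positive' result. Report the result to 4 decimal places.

P(¬H | E) ≈ 0.6506

Let H be the event that the applicant has used the drug. P(H) = 0.064, so P(¬H) = 0.936. With E the 'positive' result, P(E|H) = 0.801 and P(E|¬H) = 0.102.
P(E) = 0.801·0.064 + 0.102·0.936 = 0.051264 + 0.095472 = 0.14674.
By Bayes' theorem, P(H|E) = 0.051264 / 0.14674 = 0.3494. Hence P(¬H|E) = 1 − 0.3494 = 0.6506.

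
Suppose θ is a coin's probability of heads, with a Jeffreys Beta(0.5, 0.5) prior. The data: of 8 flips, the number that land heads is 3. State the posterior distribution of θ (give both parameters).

Posterior: Beta(3.5, 5.5)

Observing 3 successes and 5 failures updates Beta(0.5, 0.5) by adding the success and failure counts to the two shape parameters: α = 0.5+3 = 3.5, β = 0.5+5 = 5.5.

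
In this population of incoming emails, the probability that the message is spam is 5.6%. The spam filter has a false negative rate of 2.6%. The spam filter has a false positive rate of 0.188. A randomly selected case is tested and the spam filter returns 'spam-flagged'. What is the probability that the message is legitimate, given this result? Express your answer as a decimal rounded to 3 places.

P(¬H | E) ≈ 0.765

Let H be the event that the message is spam. P(H) = 0.056, so P(¬H) = 0.944. With E the 'spam-flagged' result, P(E|H) = 0.974 and P(E|¬H) = 0.188.
P(E) = 0.974·0.056 + 0.188·0.944 = 0.054544 + 0.17747 = 0.23202.
By Bayes' theorem, P(H|E) = 0.054544 / 0.23202 = 0.235. Hence P(¬H|E) = 1 − 0.235 = 0.765.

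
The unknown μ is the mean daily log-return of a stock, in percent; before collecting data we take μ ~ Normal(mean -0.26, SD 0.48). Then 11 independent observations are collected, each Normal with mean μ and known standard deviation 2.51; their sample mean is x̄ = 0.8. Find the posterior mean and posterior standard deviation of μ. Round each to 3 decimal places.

With known σ, the Normal prior is conjugate. Weight on the data is w = (n/σ²)/(n/σ² + 1/τ₀²) = 1.74600/(1.74600+4.34028) = 0.28688.
Posterior mean = w·x̄ + (1−w)·μ₀ = 0.28688·0.8 + 0.71312·-0.26 = 0.044. Posterior variance = 1/(1.74600+4.34028) = 0.164304, so SD = 0.405.

Posterior mean ≈ 0.044; posterior SD ≈ 0.405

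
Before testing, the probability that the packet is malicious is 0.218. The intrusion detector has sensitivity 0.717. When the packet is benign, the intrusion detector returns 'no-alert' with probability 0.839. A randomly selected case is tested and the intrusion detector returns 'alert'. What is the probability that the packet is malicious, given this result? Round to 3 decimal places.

Let H be the event that the packet is malicious. P(H) = 0.218, so P(¬H) = 0.782. With E the 'alert' result, P(E|H) = 0.717 and P(E|¬H) = 0.161.
P(E) = 0.717·0.218 + 0.161·0.782 = 0.15631 + 0.12590 = 0.28221.
By Bayes' theorem, P(H|E) = 0.15631 / 0.28221 = 0.554.

P(H | E) ≈ 0.554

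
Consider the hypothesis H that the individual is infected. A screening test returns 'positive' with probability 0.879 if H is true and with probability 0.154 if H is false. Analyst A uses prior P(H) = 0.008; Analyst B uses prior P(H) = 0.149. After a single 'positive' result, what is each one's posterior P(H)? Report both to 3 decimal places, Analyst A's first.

P('+'|H) = 0.879, P('+'|¬H) = 0.154.
Analyst A: numerator 0.879·0.008 = 0.0070320; evidence = 0.0070320+0.154·0.992 = 0.15980; posterior = 0.044.
Analyst B: numerator 0.879·0.149 = 0.13097; evidence = 0.13097+0.154·0.851 = 0.26203; posterior = 0.500.

Analyst A: 0.044; Analyst B: 0.500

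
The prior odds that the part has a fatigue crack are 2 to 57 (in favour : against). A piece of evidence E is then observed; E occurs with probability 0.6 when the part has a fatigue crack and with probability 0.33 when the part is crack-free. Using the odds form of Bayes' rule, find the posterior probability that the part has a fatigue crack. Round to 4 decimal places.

Prior odds = 2/57 = 0.035088.
Likelihood ratio for E = 0.6/0.33 = 1.8182.
Posterior odds = prior odds × LR = 0.063796.
Posterior probability = odds/(1+odds) = 0.063796/1.0638 = 0.0600.

Posterior probability ≈ 0.0600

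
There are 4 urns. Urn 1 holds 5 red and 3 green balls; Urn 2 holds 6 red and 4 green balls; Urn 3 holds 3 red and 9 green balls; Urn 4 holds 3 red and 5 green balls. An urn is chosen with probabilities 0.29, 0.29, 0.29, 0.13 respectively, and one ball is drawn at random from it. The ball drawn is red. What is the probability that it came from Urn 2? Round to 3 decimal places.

P(red|Urn 1) = 0.625; P(red|Urn 2) = 0.6; P(red|Urn 3) = 0.25; P(red|Urn 4) = 0.375.
Prior × likelihood for each source: 0.29·0.625=0.1812, 0.29·0.6=0.1740, 0.29·0.25=0.07250, 0.13·0.375=0.04875. Summing gives P(red) = 0.47650.
P(Urn 2 | red) = 0.1740 / 0.47650 = 0.365.

Posterior probability ≈ 0.365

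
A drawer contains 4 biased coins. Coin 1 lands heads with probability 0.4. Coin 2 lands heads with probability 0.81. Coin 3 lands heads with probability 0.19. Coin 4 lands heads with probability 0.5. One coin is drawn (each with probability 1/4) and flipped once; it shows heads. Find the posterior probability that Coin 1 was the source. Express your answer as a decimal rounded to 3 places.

Tabulate prior·likelihood by source: [1] prior 0.25, lik 0.4, product 0.1000; [2] prior 0.25, lik 0.81, product 0.2025; [3] prior 0.25, lik 0.19, product 0.04750; [4] prior 0.25, lik 0.5, product 0.1250.
Normalizing constant = 0.47500; the posterior for Coin 1 is its product over the sum, 0.1000/0.47500 = 0.211.

Posterior probability ≈ 0.211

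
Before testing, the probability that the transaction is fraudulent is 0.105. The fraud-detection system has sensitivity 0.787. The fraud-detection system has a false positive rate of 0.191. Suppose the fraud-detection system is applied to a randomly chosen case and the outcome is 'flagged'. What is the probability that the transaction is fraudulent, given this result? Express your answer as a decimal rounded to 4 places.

Write H for 'the transaction is fraudulent'. Prior odds H:¬H = 0.105/0.895 = 0.11732. For the 'flagged' outcome, the likelihood ratio is 0.787/0.191 = 4.1204.
Posterior odds = 0.11732 × 4.1204 = 0.48340, so P(H|E) = 0.48340/(1+0.48340) = 0.3259.

P(H | E) ≈ 0.3259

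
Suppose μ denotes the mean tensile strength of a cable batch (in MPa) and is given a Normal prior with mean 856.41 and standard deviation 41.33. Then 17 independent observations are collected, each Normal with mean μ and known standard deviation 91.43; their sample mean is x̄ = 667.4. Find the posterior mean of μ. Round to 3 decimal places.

With known σ, the Normal prior is conjugate. Weight on the data is w = (n/σ²)/(n/σ² + 1/τ₀²) = 0.00203363/(0.00203363+0.00058542) = 0.77648.
Posterior mean = w·x̄ + (1−w)·μ₀ = 0.77648·667.4 + 0.22352·856.41 = 709.648.

Posterior mean ≈ 709.648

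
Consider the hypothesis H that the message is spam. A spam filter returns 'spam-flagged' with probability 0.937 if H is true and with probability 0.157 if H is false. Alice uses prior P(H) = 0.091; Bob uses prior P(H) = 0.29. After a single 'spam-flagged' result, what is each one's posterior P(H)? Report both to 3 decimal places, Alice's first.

Alice: 0.374; Bob: 0.709

The likelihood ratio for a 'spam-flagged' result is 0.937/0.157 = 5.9682.
Alice: prior odds 0.091/0.909 = 0.10011; posterior odds 0.59747; posterior probability 0.374.
Bob: prior odds 0.29/0.71 = 0.40845; posterior odds 2.4377; posterior probability 0.709.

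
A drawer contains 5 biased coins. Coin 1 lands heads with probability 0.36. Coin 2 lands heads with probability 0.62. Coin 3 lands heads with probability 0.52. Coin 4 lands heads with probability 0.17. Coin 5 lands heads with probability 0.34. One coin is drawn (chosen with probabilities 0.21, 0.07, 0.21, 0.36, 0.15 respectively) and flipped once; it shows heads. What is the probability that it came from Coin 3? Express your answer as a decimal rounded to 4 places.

Tabulate prior·likelihood by source: [1] prior 0.21, lik 0.36, product 0.07560; [2] prior 0.07, lik 0.62, product 0.04340; [3] prior 0.21, lik 0.52, product 0.1092; [4] prior 0.36, lik 0.17, product 0.06120; [5] prior 0.15, lik 0.34, product 0.05100.
Normalizing constant = 0.34040; the posterior for Coin 3 is its product over the sum, 0.1092/0.34040 = 0.3208.

Posterior probability ≈ 0.3208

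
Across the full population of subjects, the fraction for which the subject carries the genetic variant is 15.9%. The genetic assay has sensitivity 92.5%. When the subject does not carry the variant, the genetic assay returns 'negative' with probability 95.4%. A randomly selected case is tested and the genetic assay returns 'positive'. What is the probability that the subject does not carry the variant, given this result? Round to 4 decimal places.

P(¬H | E) ≈ 0.2083

Let H be the event that the subject carries the genetic variant. P(H) = 0.159, so P(¬H) = 0.841. With E the 'positive' result, P(E|H) = 0.925 and P(E|¬H) = 0.046.
P(E) = 0.925·0.159 + 0.046·0.841 = 0.14708 + 0.038686 = 0.18576.
By Bayes' theorem, P(H|E) = 0.14708 / 0.18576 = 0.7917. Hence P(¬H|E) = 1 − 0.7917 = 0.2083.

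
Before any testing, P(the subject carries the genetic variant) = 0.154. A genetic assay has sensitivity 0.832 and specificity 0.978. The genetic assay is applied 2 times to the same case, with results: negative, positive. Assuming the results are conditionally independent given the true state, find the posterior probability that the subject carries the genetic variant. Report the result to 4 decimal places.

Posterior P(H) ≈ 0.5418

Let H be the event that the subject carries the genetic variant; start with P(H) = 0.154. P('positive'|H) = 0.832, P('positive'|¬H) = 0.022.
Update on result 1 ('negative'): P(H) ← 0.168·0.1540 / (0.168·0.1540 + 0.978·0.8460) = 0.025872/0.85326 = 0.0303.
Update on result 2 ('positive'): P(H) ← 0.832·0.0303 / (0.832·0.0303 + 0.022·0.9697) = 0.025227/0.046560 = 0.5418.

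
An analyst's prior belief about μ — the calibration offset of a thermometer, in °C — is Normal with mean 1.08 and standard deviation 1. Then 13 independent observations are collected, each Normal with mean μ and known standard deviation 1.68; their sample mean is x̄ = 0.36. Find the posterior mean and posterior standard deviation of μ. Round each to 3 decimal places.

Posterior mean ≈ 0.488; posterior SD ≈ 0.422

With known σ, the Normal prior is conjugate. Weight on the data is w = (n/σ²)/(n/σ² + 1/τ₀²) = 4.60601/(4.60601+1.00000) = 0.82162.
Posterior mean = w·x̄ + (1−w)·μ₀ = 0.82162·0.36 + 0.17838·1.08 = 0.488. Posterior variance = 1/(4.60601+1.00000) = 0.178380, so SD = 0.422.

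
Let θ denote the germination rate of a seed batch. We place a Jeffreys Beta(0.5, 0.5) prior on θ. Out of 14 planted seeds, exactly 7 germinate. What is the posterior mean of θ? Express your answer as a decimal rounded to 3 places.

Observing 7 successes and 7 failures updates Beta(0.5, 0.5) by adding the success and failure counts to the two shape parameters: α = 0.5+7 = 7.5, β = 0.5+7 = 7.5.
E[θ | data] = 7.5/(7.5+7.5) = 0.500.

Posterior mean ≈ 0.500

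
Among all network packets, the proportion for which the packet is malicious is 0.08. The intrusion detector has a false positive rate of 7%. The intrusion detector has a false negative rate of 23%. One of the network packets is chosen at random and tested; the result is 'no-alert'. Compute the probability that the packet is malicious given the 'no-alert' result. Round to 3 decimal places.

P(H | E) ≈ 0.021

Let H be the event that the packet is malicious. P(H) = 0.08, so P(¬H) = 0.92. With E the 'no-alert' result, P(E|H) = 0.23 and P(E|¬H) = 0.93.
P(E) = 0.23·0.08 + 0.93·0.92 = 0.018400 + 0.85560 = 0.87400.
By Bayes' theorem, P(H|E) = 0.018400 / 0.87400 = 0.021.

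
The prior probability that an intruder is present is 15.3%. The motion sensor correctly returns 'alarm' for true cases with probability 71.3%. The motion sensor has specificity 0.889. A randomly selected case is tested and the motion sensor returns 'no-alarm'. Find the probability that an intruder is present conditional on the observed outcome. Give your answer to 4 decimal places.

Let H be the event that an intruder is present. P(H) = 0.153, so P(¬H) = 0.847. With E the 'no-alarm' result, P(E|H) = 0.287 and P(E|¬H) = 0.889.
P(E) = 0.287·0.153 + 0.889·0.847 = 0.043911 + 0.75298 = 0.79689.
By Bayes' theorem, P(H|E) = 0.043911 / 0.79689 = 0.0551.

P(H | E) ≈ 0.0551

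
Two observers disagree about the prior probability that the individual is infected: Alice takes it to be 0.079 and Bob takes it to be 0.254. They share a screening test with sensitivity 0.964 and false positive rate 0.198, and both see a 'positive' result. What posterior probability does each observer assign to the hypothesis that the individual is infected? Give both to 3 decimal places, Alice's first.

Alice: 0.295; Bob: 0.624

P('+'|H) = 0.964, P('+'|¬H) = 0.198.
Alice: numerator 0.964·0.079 = 0.076156; evidence = 0.076156+0.198·0.921 = 0.25851; posterior = 0.295.
Bob: numerator 0.964·0.254 = 0.24486; evidence = 0.24486+0.198·0.746 = 0.39256; posterior = 0.624.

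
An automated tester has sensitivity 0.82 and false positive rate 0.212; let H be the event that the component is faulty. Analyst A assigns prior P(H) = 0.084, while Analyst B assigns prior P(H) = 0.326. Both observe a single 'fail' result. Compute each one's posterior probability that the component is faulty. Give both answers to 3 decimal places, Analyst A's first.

P('+'|H) = 0.82, P('+'|¬H) = 0.212.
Analyst A: numerator 0.82·0.084 = 0.068880; evidence = 0.068880+0.212·0.916 = 0.26307; posterior = 0.262.
Analyst B: numerator 0.82·0.326 = 0.26732; evidence = 0.26732+0.212·0.674 = 0.41021; posterior = 0.652.

Analyst A: 0.262; Analyst B: 0.652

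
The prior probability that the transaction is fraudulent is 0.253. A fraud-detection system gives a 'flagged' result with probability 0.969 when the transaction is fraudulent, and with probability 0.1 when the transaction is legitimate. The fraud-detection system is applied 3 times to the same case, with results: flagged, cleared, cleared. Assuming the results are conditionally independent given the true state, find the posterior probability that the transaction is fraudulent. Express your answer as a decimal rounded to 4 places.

With H the event that the transaction is fraudulent, the joint likelihood of the observed sequence is P(data|H) = 0.969·0.031·0.031 = 0.00093121 and P(data|¬H) = 0.1·0.9·0.9 = 0.081000.
Bayes: P(H|data) = 0.253·0.00093121 / (0.253·0.00093121 + 0.747·0.081000) = 0.00023560/0.060743 = 0.0039.

Posterior P(H) ≈ 0.0039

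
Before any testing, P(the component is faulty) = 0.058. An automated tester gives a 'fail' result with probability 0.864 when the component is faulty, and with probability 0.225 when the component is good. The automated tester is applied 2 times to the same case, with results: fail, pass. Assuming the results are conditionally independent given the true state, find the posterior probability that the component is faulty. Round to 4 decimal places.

Let H be the event that the component is faulty; start with P(H) = 0.058. P('fail'|H) = 0.864, P('fail'|¬H) = 0.225.
Update on result 1 ('fail'): P(H) ← 0.864·0.0580 / (0.864·0.0580 + 0.225·0.9420) = 0.050112/0.26206 = 0.1912.
Update on result 2 ('pass'): P(H) ← 0.136·0.1912 / (0.136·0.1912 + 0.775·0.8088) = 0.026006/0.65281 = 0.0398.

Posterior P(H) ≈ 0.0398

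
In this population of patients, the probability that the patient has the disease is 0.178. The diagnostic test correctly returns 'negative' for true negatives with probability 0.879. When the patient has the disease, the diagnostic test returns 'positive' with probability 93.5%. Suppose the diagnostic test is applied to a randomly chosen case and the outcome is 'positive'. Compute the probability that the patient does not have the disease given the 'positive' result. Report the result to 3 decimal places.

P(¬H | E) ≈ 0.374

Write H for 'the patient has the disease'. Prior odds H:¬H = 0.178/0.822 = 0.21655. For the 'positive' outcome, the likelihood ratio is 0.935/0.121 = 7.7273.
Posterior odds = 0.21655 × 7.7273 = 1.6733, so P(H|E) = 1.6733/(1+1.6733) = 0.626. Then P(¬H|E) = 1 − 0.626 = 0.374.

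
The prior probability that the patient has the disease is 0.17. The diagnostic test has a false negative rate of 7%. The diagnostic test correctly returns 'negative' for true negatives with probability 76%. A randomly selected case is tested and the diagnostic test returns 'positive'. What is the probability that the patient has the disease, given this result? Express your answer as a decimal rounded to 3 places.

P(H | E) ≈ 0.442

Let H be the event that the patient has the disease. P(H) = 0.17, so P(¬H) = 0.83. With E the 'positive' result, P(E|H) = 0.93 and P(E|¬H) = 0.24.
P(E) = 0.93·0.17 + 0.24·0.83 = 0.15810 + 0.19920 = 0.35730.
By Bayes' theorem, P(H|E) = 0.15810 / 0.35730 = 0.442.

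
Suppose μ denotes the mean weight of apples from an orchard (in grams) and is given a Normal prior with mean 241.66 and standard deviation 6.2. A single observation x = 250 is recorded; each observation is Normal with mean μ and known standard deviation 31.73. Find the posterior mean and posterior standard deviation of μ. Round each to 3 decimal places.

Prior precision 1/τ₀² = 1/6.2² = 0.0260146; data precision n/σ² = 1/31.73² = 0.00099325.
Posterior precision = 0.0260146 + 0.00099325 = 0.0270078, giving posterior SD = 1/√0.0270078 = 6.085.
Posterior mean = (0.0260146·241.66 + 0.00099325·250) / 0.0270078 = 241.967.

Posterior mean ≈ 241.967; posterior SD ≈ 6.085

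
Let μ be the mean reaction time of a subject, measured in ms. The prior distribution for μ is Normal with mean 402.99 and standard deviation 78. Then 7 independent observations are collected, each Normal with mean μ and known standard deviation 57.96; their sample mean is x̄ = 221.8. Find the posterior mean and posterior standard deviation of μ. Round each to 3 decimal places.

Posterior mean ≈ 235.047; posterior SD ≈ 21.091

With known σ, the Normal prior is conjugate. Weight on the data is w = (n/σ²)/(n/σ² + 1/τ₀²) = 0.00208373/(0.00208373+0.00016437) = 0.92689.
Posterior mean = w·x̄ + (1−w)·μ₀ = 0.92689·221.8 + 0.073113·402.99 = 235.047. Posterior variance = 1/(0.00208373+0.00016437) = 444.821, so SD = 21.091.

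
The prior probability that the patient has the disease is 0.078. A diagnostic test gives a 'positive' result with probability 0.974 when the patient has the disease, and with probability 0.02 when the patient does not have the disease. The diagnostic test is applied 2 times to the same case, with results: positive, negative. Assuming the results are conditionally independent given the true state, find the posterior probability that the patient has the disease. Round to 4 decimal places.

Let H be the event that the patient has the disease; start with P(H) = 0.078. P('positive'|H) = 0.974, P('positive'|¬H) = 0.02.
Update on result 1 ('positive'): P(H) ← 0.974·0.0780 / (0.974·0.0780 + 0.02·0.9220) = 0.075972/0.094412 = 0.8047.
Update on result 2 ('negative'): P(H) ← 0.026·0.8047 / (0.026·0.8047 + 0.98·0.1953) = 0.020922/0.21233 = 0.0985.

Posterior P(H) ≈ 0.0985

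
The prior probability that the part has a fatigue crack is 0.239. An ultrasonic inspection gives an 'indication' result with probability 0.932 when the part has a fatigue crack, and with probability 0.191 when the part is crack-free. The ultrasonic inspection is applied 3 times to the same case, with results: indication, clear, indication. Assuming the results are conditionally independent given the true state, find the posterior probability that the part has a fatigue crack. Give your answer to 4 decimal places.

With H the event that the part has a fatigue crack, the joint likelihood of the observed sequence is P(data|H) = 0.932·0.068·0.932 = 0.059066 and P(data|¬H) = 0.191·0.809·0.191 = 0.029513.
Bayes: P(H|data) = 0.239·0.059066 / (0.239·0.059066 + 0.761·0.029513) = 0.014117/0.036576 = 0.3860.

Posterior P(H) ≈ 0.3860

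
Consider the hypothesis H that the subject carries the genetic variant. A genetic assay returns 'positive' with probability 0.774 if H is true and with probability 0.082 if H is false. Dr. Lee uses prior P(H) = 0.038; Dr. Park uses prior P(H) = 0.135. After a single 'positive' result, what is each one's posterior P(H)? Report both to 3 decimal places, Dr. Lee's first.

Dr. Lee: 0.272; Dr. Park: 0.596

P('+'|H) = 0.774, P('+'|¬H) = 0.082.
Dr. Lee: numerator 0.774·0.038 = 0.029412; evidence = 0.029412+0.082·0.962 = 0.10830; posterior = 0.272.
Dr. Park: numerator 0.774·0.135 = 0.10449; evidence = 0.10449+0.082·0.865 = 0.17542; posterior = 0.596.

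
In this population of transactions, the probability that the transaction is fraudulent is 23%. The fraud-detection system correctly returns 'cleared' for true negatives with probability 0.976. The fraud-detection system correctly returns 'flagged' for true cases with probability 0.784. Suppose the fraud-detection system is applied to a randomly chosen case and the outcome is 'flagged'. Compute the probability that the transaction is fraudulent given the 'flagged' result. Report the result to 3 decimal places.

Write H for 'the transaction is fraudulent'. Prior odds H:¬H = 0.23/0.77 = 0.29870. For the 'flagged' outcome, the likelihood ratio is 0.784/0.024 = 32.667.
Posterior odds = 0.29870 × 32.667 = 9.7576, so P(H|E) = 9.7576/(1+9.7576) = 0.907.

P(H | E) ≈ 0.907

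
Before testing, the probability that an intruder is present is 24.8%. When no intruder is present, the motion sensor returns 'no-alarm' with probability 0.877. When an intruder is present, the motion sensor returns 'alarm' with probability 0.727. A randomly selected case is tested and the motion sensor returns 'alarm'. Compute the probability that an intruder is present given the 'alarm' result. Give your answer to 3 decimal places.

Write H for 'an intruder is present'. Prior odds H:¬H = 0.248/0.752 = 0.32979. For the 'alarm' outcome, the likelihood ratio is 0.727/0.123 = 5.9106.
Posterior odds = 0.32979 × 5.9106 = 1.9492, so P(H|E) = 1.9492/(1+1.9492) = 0.661.

P(H | E) ≈ 0.661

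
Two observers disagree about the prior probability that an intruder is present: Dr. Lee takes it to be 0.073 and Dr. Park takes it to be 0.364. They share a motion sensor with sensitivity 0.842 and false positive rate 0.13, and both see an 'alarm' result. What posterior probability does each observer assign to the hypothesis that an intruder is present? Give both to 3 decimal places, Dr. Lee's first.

P('+'|H) = 0.842, P('+'|¬H) = 0.13.
Dr. Lee: numerator 0.842·0.073 = 0.061466; evidence = 0.061466+0.13·0.927 = 0.18198; posterior = 0.338.
Dr. Park: numerator 0.842·0.364 = 0.30649; evidence = 0.30649+0.13·0.636 = 0.38917; posterior = 0.788.

Dr. Lee: 0.338; Dr. Park: 0.788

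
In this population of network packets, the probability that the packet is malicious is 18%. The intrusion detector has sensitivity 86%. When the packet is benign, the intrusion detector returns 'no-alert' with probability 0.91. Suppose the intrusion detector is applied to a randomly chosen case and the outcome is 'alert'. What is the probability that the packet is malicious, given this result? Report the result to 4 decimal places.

Let H be the event that the packet is malicious. P(H) = 0.18, so P(¬H) = 0.82. With E the 'alert' result, P(E|H) = 0.86 and P(E|¬H) = 0.09.
P(E) = 0.86·0.18 + 0.09·0.82 = 0.15480 + 0.073800 = 0.22860.
By Bayes' theorem, P(H|E) = 0.15480 / 0.22860 = 0.6772.

P(H | E) ≈ 0.6772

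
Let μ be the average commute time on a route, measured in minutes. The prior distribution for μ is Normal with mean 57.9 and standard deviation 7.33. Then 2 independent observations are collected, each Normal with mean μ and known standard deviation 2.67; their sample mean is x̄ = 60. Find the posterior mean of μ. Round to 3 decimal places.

Posterior mean ≈ 59.869

With known σ, the Normal prior is conjugate. Weight on the data is w = (n/σ²)/(n/σ² + 1/τ₀²) = 0.280548/(0.280548+0.0186120) = 0.93779.
Posterior mean = w·x̄ + (1−w)·μ₀ = 0.93779·60 + 0.062214·57.9 = 59.869.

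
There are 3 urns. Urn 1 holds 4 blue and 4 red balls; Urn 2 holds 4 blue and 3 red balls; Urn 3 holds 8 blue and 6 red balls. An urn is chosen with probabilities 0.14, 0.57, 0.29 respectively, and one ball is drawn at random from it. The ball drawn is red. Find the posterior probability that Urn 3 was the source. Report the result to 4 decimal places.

Posterior probability ≈ 0.2834

P(red|Urn 1) = 0.5; P(red|Urn 2) = 0.4286; P(red|Urn 3) = 0.4286.
Prior × likelihood for each source: 0.14·0.5=0.07000, 0.57·0.4286=0.2443, 0.29·0.4286=0.1243. Summing gives P(red) = 0.43857.
P(Urn 3 | red) = 0.1243 / 0.43857 = 0.2834.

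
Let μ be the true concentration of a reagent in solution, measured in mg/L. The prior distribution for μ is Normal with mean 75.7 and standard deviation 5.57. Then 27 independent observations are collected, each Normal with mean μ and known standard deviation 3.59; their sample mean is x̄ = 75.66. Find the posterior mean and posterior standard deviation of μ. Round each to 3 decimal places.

With known σ, the Normal prior is conjugate. Weight on the data is w = (n/σ²)/(n/σ² + 1/τ₀²) = 2.09496/(2.09496+0.0322322) = 0.98485.
Posterior mean = w·x̄ + (1−w)·μ₀ = 0.98485·75.66 + 0.015152·75.7 = 75.661. Posterior variance = 1/(2.09496+0.0322322) = 0.470104, so SD = 0.686.

Posterior mean ≈ 75.661; posterior SD ≈ 0.686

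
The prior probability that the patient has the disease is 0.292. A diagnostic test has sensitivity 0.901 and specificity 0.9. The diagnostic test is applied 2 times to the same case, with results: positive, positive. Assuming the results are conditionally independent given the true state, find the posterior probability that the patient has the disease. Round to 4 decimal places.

Posterior P(H) ≈ 0.9710

Let H be the event that the patient has the disease; start with P(H) = 0.292. P('positive'|H) = 0.901, P('positive'|¬H) = 0.1.
Update on result 1 ('positive'): P(H) ← 0.901·0.2920 / (0.901·0.2920 + 0.1·0.7080) = 0.26309/0.33389 = 0.7880.
Update on result 2 ('positive'): P(H) ← 0.901·0.7880 / (0.901·0.7880 + 0.1·0.2120) = 0.70995/0.73115 = 0.9710.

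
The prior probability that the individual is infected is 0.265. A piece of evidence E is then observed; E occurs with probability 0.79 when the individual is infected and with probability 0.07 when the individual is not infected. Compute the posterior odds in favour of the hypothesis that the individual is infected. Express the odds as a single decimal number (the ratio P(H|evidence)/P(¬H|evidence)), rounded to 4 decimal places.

Posterior odds ≈ 4.0690

Prior odds = 0.265/(1−0.265) = 0.36054.
Likelihood ratio for E = 0.79/0.07 = 11.286.
Posterior odds = prior odds × LR = 4.0690.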